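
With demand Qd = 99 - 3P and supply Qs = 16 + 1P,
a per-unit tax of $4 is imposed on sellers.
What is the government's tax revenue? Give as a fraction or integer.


With tax on sellers, new supply: Qs' = 16 + 1(P - 4)
= 12 + 1P
New equilibrium quantity:
Q_new = 135/4
Tax revenue = tax * Q_new = 4 * 135/4 = 135

135


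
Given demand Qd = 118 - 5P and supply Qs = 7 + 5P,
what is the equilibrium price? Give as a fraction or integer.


At equilibrium, Qd = Qs.
118 - 5P = 7 + 5P
118 - 7 = 5P + 5P
111 = 10P
P* = 111/10 = 111/10

111/10


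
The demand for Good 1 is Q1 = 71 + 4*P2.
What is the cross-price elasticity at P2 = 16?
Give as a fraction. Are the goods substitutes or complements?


dQ1/dP2 = 4
At P2 = 16: Q1 = 71 + 4*16 = 135
Exy = (dQ1/dP2)(P2/Q1) = 4 * 16 / 135 = 64/135
Since Exy > 0, the goods are substitutes.

64/135 (substitutes)


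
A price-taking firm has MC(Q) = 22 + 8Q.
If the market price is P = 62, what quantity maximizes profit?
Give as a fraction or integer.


In perfect competition, profit is maximized where P = MC.
62 = 22 + 8Q
40 = 8Q
Q* = 40/8 = 5

5


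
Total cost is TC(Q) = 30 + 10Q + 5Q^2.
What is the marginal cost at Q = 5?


MC = dTC/dQ = 10 + 2*5*Q
At Q = 5:
MC = 10 + 10*5
MC = 10 + 50 = 60

60


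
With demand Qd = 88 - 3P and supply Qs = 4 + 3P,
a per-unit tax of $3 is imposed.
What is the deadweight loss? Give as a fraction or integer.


Pre-tax equilibrium quantity: Q* = 46
Post-tax equilibrium quantity: Q_tax = 83/2
Reduction in quantity: Q* - Q_tax = 9/2
DWL = (1/2) * tax * (Q* - Q_tax)
DWL = (1/2) * 3 * 9/2 = 27/4

27/4


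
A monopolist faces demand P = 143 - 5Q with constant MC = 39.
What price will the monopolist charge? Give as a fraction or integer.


MR = 143 - 10Q
Set MR = MC: 143 - 10Q = 39
Q* = 52/5
Substitute into demand:
P* = 143 - 5*52/5 = 91

91


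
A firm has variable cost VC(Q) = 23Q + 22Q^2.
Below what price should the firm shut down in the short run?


AVC(Q) = VC(Q)/Q = 23 + 22Q
AVC is increasing in Q, so minimum AVC is at Q -> 0+.
Min AVC = 23
The firm should shut down if P < 23.

23


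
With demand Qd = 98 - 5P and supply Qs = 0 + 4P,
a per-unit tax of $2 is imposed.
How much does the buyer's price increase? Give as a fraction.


With a per-unit tax, the buyer's price increase depends on relative slopes.
Supply slope: d = 4, Demand slope: b = 5
Buyer's price increase = d * tax / (b + d)
= 4 * 2 / (5 + 4)
= 8 / 9 = 8/9

8/9


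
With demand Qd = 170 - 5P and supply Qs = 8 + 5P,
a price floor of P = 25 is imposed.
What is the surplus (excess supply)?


At P = 25:
Qd = 170 - 5*25 = 45
Qs = 8 + 5*25 = 133
Surplus = Qs - Qd = 133 - 45 = 88

88


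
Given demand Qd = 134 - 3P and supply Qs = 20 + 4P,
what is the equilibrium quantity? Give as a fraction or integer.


First find equilibrium price:
134 - 3P = 20 + 4P
P* = 114/7 = 114/7
Then substitute into demand:
Q* = 134 - 3 * 114/7 = 596/7

596/7


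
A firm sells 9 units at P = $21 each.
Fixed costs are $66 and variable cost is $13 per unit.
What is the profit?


Total Revenue = P * Q = 21 * 9 = $189
Total Cost = FC + VC*Q = 66 + 13*9 = $183
Profit = TR - TC = 189 - 183 = $6

$6


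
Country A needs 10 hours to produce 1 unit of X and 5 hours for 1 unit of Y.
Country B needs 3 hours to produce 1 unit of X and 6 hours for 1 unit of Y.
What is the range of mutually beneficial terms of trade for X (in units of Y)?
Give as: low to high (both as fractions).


Opportunity cost of X for Country A = hours_X / hours_Y = 10/5 = 2 units of Y
Opportunity cost of X for Country B = hours_X / hours_Y = 3/6 = 1/2 units of Y
Terms of trade must be between the two opportunity costs.
Range: 1/2 to 2

1/2 to 2


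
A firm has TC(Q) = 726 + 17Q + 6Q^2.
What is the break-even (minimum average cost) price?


AC(Q) = 726/Q + 17 + 6Q
To minimize: dAC/dQ = -726/Q^2 + 6 = 0
Q^2 = 726/6 = 121
Q* = 11
Min AC = 726/11 + 17 + 6*11
Min AC = 66 + 17 + 66 = 149

149


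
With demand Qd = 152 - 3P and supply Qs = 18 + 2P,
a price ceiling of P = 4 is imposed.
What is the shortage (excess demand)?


At P = 4:
Qd = 152 - 3*4 = 140
Qs = 18 + 2*4 = 26
Shortage = Qd - Qs = 140 - 26 = 114

114


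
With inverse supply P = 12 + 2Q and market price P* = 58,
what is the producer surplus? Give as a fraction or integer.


Minimum supply price (at Q=0): P_min = 12
Quantity supplied at P* = 58:
Q* = (58 - 12)/2 = 23
PS = (1/2) * Q* * (P* - P_min)
PS = (1/2) * 23 * (58 - 12)
PS = (1/2) * 23 * 46 = 529

529


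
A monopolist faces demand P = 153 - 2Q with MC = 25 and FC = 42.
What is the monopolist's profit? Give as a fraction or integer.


MR = MC: 153 - 4Q = 25
Q* = 32
P* = 153 - 2*32 = 89
Profit = (P* - MC)*Q* - FC
= (89 - 25)*32 - 42
= 64*32 - 42
= 2048 - 42 = 2006

2006


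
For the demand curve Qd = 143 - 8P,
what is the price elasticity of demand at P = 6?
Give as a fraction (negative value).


dQ/dP = -8
At P = 6: Q = 143 - 8*6 = 95
E = (dQ/dP)(P/Q) = (-8)(6/95) = -48/95

-48/95


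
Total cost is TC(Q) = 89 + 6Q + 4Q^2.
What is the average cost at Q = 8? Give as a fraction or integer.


TC(8) = 89 + 6*8 + 4*8^2
TC(8) = 89 + 48 + 256 = 393
AC = TC/Q = 393/8 = 393/8

393/8


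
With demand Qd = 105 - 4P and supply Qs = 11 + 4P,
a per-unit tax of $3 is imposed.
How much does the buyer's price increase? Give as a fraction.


With a per-unit tax, the buyer's price increase depends on relative slopes.
Supply slope: d = 4, Demand slope: b = 4
Buyer's price increase = d * tax / (b + d)
= 4 * 3 / (4 + 4)
= 12 / 8 = 3/2

3/2


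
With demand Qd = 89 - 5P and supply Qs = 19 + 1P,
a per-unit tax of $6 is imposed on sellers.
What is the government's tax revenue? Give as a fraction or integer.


With tax on sellers, new supply: Qs' = 19 + 1(P - 6)
= 13 + 1P
New equilibrium quantity:
Q_new = 77/3
Tax revenue = tax * Q_new = 6 * 77/3 = 154

154


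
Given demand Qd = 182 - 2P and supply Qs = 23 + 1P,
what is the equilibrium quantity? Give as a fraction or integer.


First find equilibrium price:
182 - 2P = 23 + 1P
P* = 159/3 = 53
Then substitute into demand:
Q* = 182 - 2 * 53 = 76

76


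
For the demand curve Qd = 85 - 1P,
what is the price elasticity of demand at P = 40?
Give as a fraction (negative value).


dQ/dP = -1
At P = 40: Q = 85 - 1*40 = 45
E = (dQ/dP)(P/Q) = (-1)(40/45) = -8/9

-8/9


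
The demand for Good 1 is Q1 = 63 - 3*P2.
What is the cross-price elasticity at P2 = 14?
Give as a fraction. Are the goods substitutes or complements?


dQ1/dP2 = -3
At P2 = 14: Q1 = 63 - 3*14 = 21
Exy = (dQ1/dP2)(P2/Q1) = -3 * 14 / 21 = -2
Since Exy < 0, the goods are complements.

-2 (complements)


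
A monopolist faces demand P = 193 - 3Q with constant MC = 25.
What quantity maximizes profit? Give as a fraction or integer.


TR = P*Q = (193 - 3Q)Q = 193Q - 3Q^2
MR = dTR/dQ = 193 - 6Q
Set MR = MC:
193 - 6Q = 25
168 = 6Q
Q* = 168/6 = 28

28


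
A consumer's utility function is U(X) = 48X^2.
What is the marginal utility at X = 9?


MU = dU/dX = 48*2*X^(2-1)
MU = 96*X^1
At X = 9:
MU = 96 * 9^1
MU = 96 * 9 = 864

864


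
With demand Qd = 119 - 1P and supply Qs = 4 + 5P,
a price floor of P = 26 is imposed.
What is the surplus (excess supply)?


At P = 26:
Qd = 119 - 1*26 = 93
Qs = 4 + 5*26 = 134
Surplus = Qs - Qd = 134 - 93 = 41

41


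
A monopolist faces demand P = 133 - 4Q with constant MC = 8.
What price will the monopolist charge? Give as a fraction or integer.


MR = 133 - 8Q
Set MR = MC: 133 - 8Q = 8
Q* = 125/8
Substitute into demand:
P* = 133 - 4*125/8 = 141/2

141/2


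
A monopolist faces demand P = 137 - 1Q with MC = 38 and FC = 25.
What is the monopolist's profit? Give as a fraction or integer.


MR = MC: 137 - 2Q = 38
Q* = 99/2
P* = 137 - 1*99/2 = 175/2
Profit = (P* - MC)*Q* - FC
= (175/2 - 38)*99/2 - 25
= 99/2*99/2 - 25
= 9801/4 - 25 = 9701/4

9701/4


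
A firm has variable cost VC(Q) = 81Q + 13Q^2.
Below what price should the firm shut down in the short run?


AVC(Q) = VC(Q)/Q = 81 + 13Q
AVC is increasing in Q, so minimum AVC is at Q -> 0+.
Min AVC = 81
The firm should shut down if P < 81.

81


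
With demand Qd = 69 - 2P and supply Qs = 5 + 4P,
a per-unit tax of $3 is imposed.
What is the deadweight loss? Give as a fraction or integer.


Pre-tax equilibrium quantity: Q* = 143/3
Post-tax equilibrium quantity: Q_tax = 131/3
Reduction in quantity: Q* - Q_tax = 4
DWL = (1/2) * tax * (Q* - Q_tax)
DWL = (1/2) * 3 * 4 = 6

6


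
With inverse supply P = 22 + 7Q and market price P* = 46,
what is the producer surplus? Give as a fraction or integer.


Minimum supply price (at Q=0): P_min = 22
Quantity supplied at P* = 46:
Q* = (46 - 22)/7 = 24/7
PS = (1/2) * Q* * (P* - P_min)
PS = (1/2) * 24/7 * (46 - 22)
PS = (1/2) * 24/7 * 24 = 288/7

288/7


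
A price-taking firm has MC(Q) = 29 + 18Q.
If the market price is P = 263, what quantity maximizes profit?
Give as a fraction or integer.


In perfect competition, profit is maximized where P = MC.
263 = 29 + 18Q
234 = 18Q
Q* = 234/18 = 13

13


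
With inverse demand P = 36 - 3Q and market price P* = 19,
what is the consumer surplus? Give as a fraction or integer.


Maximum willingness to pay (at Q=0): P_max = 36
Quantity demanded at P* = 19:
Q* = (36 - 19)/3 = 17/3
CS = (1/2) * Q* * (P_max - P*)
CS = (1/2) * 17/3 * (36 - 19)
CS = (1/2) * 17/3 * 17 = 289/6

289/6


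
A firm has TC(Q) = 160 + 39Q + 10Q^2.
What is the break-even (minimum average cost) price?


AC(Q) = 160/Q + 39 + 10Q
To minimize: dAC/dQ = -160/Q^2 + 10 = 0
Q^2 = 160/10 = 16
Q* = 4
Min AC = 160/4 + 39 + 10*4
Min AC = 40 + 39 + 40 = 119

119


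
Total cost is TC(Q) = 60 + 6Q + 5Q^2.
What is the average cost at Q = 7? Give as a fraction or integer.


TC(7) = 60 + 6*7 + 5*7^2
TC(7) = 60 + 42 + 245 = 347
AC = TC/Q = 347/7 = 347/7

347/7


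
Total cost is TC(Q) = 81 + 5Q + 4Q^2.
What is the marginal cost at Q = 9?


MC = dTC/dQ = 5 + 2*4*Q
At Q = 9:
MC = 5 + 8*9
MC = 5 + 72 = 77

77


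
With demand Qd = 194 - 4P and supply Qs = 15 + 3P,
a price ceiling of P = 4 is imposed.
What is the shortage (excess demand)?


At P = 4:
Qd = 194 - 4*4 = 178
Qs = 15 + 3*4 = 27
Shortage = Qd - Qs = 178 - 27 = 151

151


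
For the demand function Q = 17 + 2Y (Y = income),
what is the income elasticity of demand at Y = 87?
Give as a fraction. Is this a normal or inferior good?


dQ/dY = 2
At Y = 87: Q = 17 + 2*87 = 191
Ey = (dQ/dY)(Y/Q) = 2 * 87 / 191 = 174/191
Since Ey > 0, this is a normal good.

174/191 (normal good)


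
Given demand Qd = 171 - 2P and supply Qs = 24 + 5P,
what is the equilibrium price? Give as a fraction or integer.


At equilibrium, Qd = Qs.
171 - 2P = 24 + 5P
171 - 24 = 2P + 5P
147 = 7P
P* = 147/7 = 21

21


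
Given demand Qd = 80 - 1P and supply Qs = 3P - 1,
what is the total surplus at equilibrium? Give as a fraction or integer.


Find equilibrium: 80 - 1P = 3P - 1
80 + 1 = 4P
P* = 81/4 = 81/4
Q* = 3*81/4 - 1 = 239/4
Inverse demand: P = 80 - Q/1, so P_max = 80
Inverse supply: P = 1/3 + Q/3, so P_min = 1/3
CS = (1/2) * 239/4 * (80 - 81/4) = 57121/32
PS = (1/2) * 239/4 * (81/4 - 1/3) = 57121/96
TS = CS + PS = 57121/32 + 57121/96 = 57121/24

57121/24


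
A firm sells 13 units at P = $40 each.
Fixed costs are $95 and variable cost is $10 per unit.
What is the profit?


Total Revenue = P * Q = 40 * 13 = $520
Total Cost = FC + VC*Q = 95 + 10*13 = $225
Profit = TR - TC = 520 - 225 = $295

$295


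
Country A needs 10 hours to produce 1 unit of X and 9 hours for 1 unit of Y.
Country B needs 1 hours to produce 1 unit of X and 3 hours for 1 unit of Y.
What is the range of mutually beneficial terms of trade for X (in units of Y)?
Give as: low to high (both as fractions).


Opportunity cost of X for Country A = hours_X / hours_Y = 10/9 = 10/9 units of Y
Opportunity cost of X for Country B = hours_X / hours_Y = 1/3 = 1/3 units of Y
Terms of trade must be between the two opportunity costs.
Range: 1/3 to 10/9

1/3 to 10/9


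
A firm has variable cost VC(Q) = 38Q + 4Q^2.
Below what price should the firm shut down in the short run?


AVC(Q) = VC(Q)/Q = 38 + 4Q
AVC is increasing in Q, so minimum AVC is at Q -> 0+.
Min AVC = 38
The firm should shut down if P < 38.

38


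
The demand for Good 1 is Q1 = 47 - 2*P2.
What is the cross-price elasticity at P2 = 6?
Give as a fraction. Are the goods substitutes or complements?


dQ1/dP2 = -2
At P2 = 6: Q1 = 47 - 2*6 = 35
Exy = (dQ1/dP2)(P2/Q1) = -2 * 6 / 35 = -12/35
Since Exy < 0, the goods are complements.

-12/35 (complements)


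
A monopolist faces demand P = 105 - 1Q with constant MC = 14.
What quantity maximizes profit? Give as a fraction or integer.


TR = P*Q = (105 - 1Q)Q = 105Q - 1Q^2
MR = dTR/dQ = 105 - 2Q
Set MR = MC:
105 - 2Q = 14
91 = 2Q
Q* = 91/2 = 91/2

91/2


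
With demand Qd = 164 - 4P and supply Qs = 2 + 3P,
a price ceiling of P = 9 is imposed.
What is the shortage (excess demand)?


At P = 9:
Qd = 164 - 4*9 = 128
Qs = 2 + 3*9 = 29
Shortage = Qd - Qs = 128 - 29 = 99

99


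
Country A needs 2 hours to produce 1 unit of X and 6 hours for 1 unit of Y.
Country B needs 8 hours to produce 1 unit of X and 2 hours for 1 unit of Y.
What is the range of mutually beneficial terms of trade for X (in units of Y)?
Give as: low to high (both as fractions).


Opportunity cost of X for Country A = hours_X / hours_Y = 2/6 = 1/3 units of Y
Opportunity cost of X for Country B = hours_X / hours_Y = 8/2 = 4 units of Y
Terms of trade must be between the two opportunity costs.
Range: 1/3 to 4

1/3 to 4


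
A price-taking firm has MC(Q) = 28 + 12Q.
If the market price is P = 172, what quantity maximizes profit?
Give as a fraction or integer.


In perfect competition, profit is maximized where P = MC.
172 = 28 + 12Q
144 = 12Q
Q* = 144/12 = 12

12


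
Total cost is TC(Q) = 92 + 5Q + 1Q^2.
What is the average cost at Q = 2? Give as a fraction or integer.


TC(2) = 92 + 5*2 + 1*2^2
TC(2) = 92 + 10 + 4 = 106
AC = TC/Q = 106/2 = 53

53


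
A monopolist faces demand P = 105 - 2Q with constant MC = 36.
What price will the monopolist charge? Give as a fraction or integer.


MR = 105 - 4Q
Set MR = MC: 105 - 4Q = 36
Q* = 69/4
Substitute into demand:
P* = 105 - 2*69/4 = 141/2

141/2


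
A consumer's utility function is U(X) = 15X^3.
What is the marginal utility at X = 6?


MU = dU/dX = 15*3*X^(3-1)
MU = 45*X^2
At X = 6:
MU = 45 * 6^2
MU = 45 * 36 = 1620

1620


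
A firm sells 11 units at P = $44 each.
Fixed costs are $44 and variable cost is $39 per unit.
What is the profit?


Total Revenue = P * Q = 44 * 11 = $484
Total Cost = FC + VC*Q = 44 + 39*11 = $473
Profit = TR - TC = 484 - 473 = $11

$11


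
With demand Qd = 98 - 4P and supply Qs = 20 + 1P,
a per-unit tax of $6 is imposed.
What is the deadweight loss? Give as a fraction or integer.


Pre-tax equilibrium quantity: Q* = 178/5
Post-tax equilibrium quantity: Q_tax = 154/5
Reduction in quantity: Q* - Q_tax = 24/5
DWL = (1/2) * tax * (Q* - Q_tax)
DWL = (1/2) * 6 * 24/5 = 72/5

72/5


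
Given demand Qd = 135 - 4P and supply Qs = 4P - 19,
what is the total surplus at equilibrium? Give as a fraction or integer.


Find equilibrium: 135 - 4P = 4P - 19
135 + 19 = 8P
P* = 154/8 = 77/4
Q* = 4*77/4 - 19 = 58
Inverse demand: P = 135/4 - Q/4, so P_max = 135/4
Inverse supply: P = 19/4 + Q/4, so P_min = 19/4
CS = (1/2) * 58 * (135/4 - 77/4) = 841/2
PS = (1/2) * 58 * (77/4 - 19/4) = 841/2
TS = CS + PS = 841/2 + 841/2 = 841

841


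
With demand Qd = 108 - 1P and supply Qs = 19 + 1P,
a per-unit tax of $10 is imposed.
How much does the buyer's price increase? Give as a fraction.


With a per-unit tax, the buyer's price increase depends on relative slopes.
Supply slope: d = 1, Demand slope: b = 1
Buyer's price increase = d * tax / (b + d)
= 1 * 10 / (1 + 1)
= 10 / 2 = 5

5


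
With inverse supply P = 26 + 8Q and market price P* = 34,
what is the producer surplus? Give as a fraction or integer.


Minimum supply price (at Q=0): P_min = 26
Quantity supplied at P* = 34:
Q* = (34 - 26)/8 = 1
PS = (1/2) * Q* * (P* - P_min)
PS = (1/2) * 1 * (34 - 26)
PS = (1/2) * 1 * 8 = 4

4


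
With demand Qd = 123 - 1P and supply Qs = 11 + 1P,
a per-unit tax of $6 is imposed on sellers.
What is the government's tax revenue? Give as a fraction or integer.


With tax on sellers, new supply: Qs' = 11 + 1(P - 6)
= 5 + 1P
New equilibrium quantity:
Q_new = 64
Tax revenue = tax * Q_new = 6 * 64 = 384

384


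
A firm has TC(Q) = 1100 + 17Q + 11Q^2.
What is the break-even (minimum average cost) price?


AC(Q) = 1100/Q + 17 + 11Q
To minimize: dAC/dQ = -1100/Q^2 + 11 = 0
Q^2 = 1100/11 = 100
Q* = 10
Min AC = 1100/10 + 17 + 11*10
Min AC = 110 + 17 + 110 = 237

237


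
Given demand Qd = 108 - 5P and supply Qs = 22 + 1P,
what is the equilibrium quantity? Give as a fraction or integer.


First find equilibrium price:
108 - 5P = 22 + 1P
P* = 86/6 = 43/3
Then substitute into demand:
Q* = 108 - 5 * 43/3 = 109/3

109/3


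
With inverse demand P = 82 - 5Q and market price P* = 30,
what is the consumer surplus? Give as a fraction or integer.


Maximum willingness to pay (at Q=0): P_max = 82
Quantity demanded at P* = 30:
Q* = (82 - 30)/5 = 52/5
CS = (1/2) * Q* * (P_max - P*)
CS = (1/2) * 52/5 * (82 - 30)
CS = (1/2) * 52/5 * 52 = 1352/5

1352/5


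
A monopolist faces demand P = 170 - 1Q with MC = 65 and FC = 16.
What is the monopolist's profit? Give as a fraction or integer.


MR = MC: 170 - 2Q = 65
Q* = 105/2
P* = 170 - 1*105/2 = 235/2
Profit = (P* - MC)*Q* - FC
= (235/2 - 65)*105/2 - 16
= 105/2*105/2 - 16
= 11025/4 - 16 = 10961/4

10961/4


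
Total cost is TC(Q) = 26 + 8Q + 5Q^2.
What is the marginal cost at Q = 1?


MC = dTC/dQ = 8 + 2*5*Q
At Q = 1:
MC = 8 + 10*1
MC = 8 + 10 = 18

18


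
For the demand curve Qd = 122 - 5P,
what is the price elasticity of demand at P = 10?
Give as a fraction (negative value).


dQ/dP = -5
At P = 10: Q = 122 - 5*10 = 72
E = (dQ/dP)(P/Q) = (-5)(10/72) = -25/36

-25/36


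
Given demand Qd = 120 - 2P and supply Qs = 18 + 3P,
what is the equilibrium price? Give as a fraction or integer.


At equilibrium, Qd = Qs.
120 - 2P = 18 + 3P
120 - 18 = 2P + 3P
102 = 5P
P* = 102/5 = 102/5

102/5


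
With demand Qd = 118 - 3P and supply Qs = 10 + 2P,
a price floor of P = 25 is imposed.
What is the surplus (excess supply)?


At P = 25:
Qd = 118 - 3*25 = 43
Qs = 10 + 2*25 = 60
Surplus = Qs - Qd = 60 - 43 = 17

17


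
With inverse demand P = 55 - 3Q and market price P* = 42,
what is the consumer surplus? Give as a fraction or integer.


Maximum willingness to pay (at Q=0): P_max = 55
Quantity demanded at P* = 42:
Q* = (55 - 42)/3 = 13/3
CS = (1/2) * Q* * (P_max - P*)
CS = (1/2) * 13/3 * (55 - 42)
CS = (1/2) * 13/3 * 13 = 169/6

169/6


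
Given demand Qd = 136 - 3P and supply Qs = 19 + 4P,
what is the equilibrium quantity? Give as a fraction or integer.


First find equilibrium price:
136 - 3P = 19 + 4P
P* = 117/7 = 117/7
Then substitute into demand:
Q* = 136 - 3 * 117/7 = 601/7

601/7


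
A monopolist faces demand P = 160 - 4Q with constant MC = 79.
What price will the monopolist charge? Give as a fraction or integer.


MR = 160 - 8Q
Set MR = MC: 160 - 8Q = 79
Q* = 81/8
Substitute into demand:
P* = 160 - 4*81/8 = 239/2

239/2


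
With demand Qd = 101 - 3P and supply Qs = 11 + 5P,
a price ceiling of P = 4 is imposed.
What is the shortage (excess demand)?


At P = 4:
Qd = 101 - 3*4 = 89
Qs = 11 + 5*4 = 31
Shortage = Qd - Qs = 89 - 31 = 58

58


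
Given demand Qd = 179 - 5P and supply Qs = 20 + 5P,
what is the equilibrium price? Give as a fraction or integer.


At equilibrium, Qd = Qs.
179 - 5P = 20 + 5P
179 - 20 = 5P + 5P
159 = 10P
P* = 159/10 = 159/10

159/10


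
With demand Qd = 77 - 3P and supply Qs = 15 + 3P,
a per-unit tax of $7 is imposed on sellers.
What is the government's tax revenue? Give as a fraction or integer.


With tax on sellers, new supply: Qs' = 15 + 3(P - 7)
= 3P - 6
New equilibrium quantity:
Q_new = 71/2
Tax revenue = tax * Q_new = 7 * 71/2 = 497/2

497/2


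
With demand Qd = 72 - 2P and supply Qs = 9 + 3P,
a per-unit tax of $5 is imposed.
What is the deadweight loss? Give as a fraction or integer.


Pre-tax equilibrium quantity: Q* = 234/5
Post-tax equilibrium quantity: Q_tax = 204/5
Reduction in quantity: Q* - Q_tax = 6
DWL = (1/2) * tax * (Q* - Q_tax)
DWL = (1/2) * 5 * 6 = 15

15


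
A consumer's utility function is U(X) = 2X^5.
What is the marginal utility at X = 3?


MU = dU/dX = 2*5*X^(5-1)
MU = 10*X^4
At X = 3:
MU = 10 * 3^4
MU = 10 * 81 = 810

810


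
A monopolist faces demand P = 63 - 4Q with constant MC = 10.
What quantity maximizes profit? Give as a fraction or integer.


TR = P*Q = (63 - 4Q)Q = 63Q - 4Q^2
MR = dTR/dQ = 63 - 8Q
Set MR = MC:
63 - 8Q = 10
53 = 8Q
Q* = 53/8 = 53/8

53/8


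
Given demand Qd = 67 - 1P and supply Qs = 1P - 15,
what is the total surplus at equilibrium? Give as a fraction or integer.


Find equilibrium: 67 - 1P = 1P - 15
67 + 15 = 2P
P* = 82/2 = 41
Q* = 1*41 - 15 = 26
Inverse demand: P = 67 - Q/1, so P_max = 67
Inverse supply: P = 15 + Q/1, so P_min = 15
CS = (1/2) * 26 * (67 - 41) = 338
PS = (1/2) * 26 * (41 - 15) = 338
TS = CS + PS = 338 + 338 = 676

676


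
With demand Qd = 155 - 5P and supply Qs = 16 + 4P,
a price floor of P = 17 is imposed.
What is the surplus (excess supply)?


At P = 17:
Qd = 155 - 5*17 = 70
Qs = 16 + 4*17 = 84
Surplus = Qs - Qd = 84 - 70 = 14

14


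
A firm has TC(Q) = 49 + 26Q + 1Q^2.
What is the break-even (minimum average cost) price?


AC(Q) = 49/Q + 26 + 1Q
To minimize: dAC/dQ = -49/Q^2 + 1 = 0
Q^2 = 49/1 = 49
Q* = 7
Min AC = 49/7 + 26 + 1*7
Min AC = 7 + 26 + 7 = 40

40


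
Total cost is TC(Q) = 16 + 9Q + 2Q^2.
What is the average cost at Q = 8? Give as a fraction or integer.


TC(8) = 16 + 9*8 + 2*8^2
TC(8) = 16 + 72 + 128 = 216
AC = TC/Q = 216/8 = 27

27


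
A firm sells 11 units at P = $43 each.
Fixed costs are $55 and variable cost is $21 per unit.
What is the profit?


Total Revenue = P * Q = 43 * 11 = $473
Total Cost = FC + VC*Q = 55 + 21*11 = $286
Profit = TR - TC = 473 - 286 = $187

$187


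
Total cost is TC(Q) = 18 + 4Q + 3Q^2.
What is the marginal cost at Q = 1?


MC = dTC/dQ = 4 + 2*3*Q
At Q = 1:
MC = 4 + 6*1
MC = 4 + 6 = 10

10


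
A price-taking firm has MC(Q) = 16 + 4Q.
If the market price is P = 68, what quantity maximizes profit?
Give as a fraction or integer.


In perfect competition, profit is maximized where P = MC.
68 = 16 + 4Q
52 = 4Q
Q* = 52/4 = 13

13


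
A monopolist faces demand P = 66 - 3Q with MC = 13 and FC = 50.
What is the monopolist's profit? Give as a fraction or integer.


MR = MC: 66 - 6Q = 13
Q* = 53/6
P* = 66 - 3*53/6 = 79/2
Profit = (P* - MC)*Q* - FC
= (79/2 - 13)*53/6 - 50
= 53/2*53/6 - 50
= 2809/12 - 50 = 2209/12

2209/12


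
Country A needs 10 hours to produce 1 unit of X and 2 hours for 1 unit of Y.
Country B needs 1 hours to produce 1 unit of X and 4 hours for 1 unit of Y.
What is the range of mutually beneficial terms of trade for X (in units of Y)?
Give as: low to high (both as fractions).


Opportunity cost of X for Country A = hours_X / hours_Y = 10/2 = 5 units of Y
Opportunity cost of X for Country B = hours_X / hours_Y = 1/4 = 1/4 units of Y
Terms of trade must be between the two opportunity costs.
Range: 1/4 to 5

1/4 to 5


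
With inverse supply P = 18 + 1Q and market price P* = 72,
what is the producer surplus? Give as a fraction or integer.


Minimum supply price (at Q=0): P_min = 18
Quantity supplied at P* = 72:
Q* = (72 - 18)/1 = 54
PS = (1/2) * Q* * (P* - P_min)
PS = (1/2) * 54 * (72 - 18)
PS = (1/2) * 54 * 54 = 1458

1458


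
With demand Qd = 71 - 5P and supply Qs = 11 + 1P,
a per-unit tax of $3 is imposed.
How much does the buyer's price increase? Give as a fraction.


With a per-unit tax, the buyer's price increase depends on relative slopes.
Supply slope: d = 1, Demand slope: b = 5
Buyer's price increase = d * tax / (b + d)
= 1 * 3 / (5 + 1)
= 3 / 6 = 1/2

1/2


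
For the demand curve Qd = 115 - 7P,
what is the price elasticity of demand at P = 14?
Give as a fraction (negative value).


dQ/dP = -7
At P = 14: Q = 115 - 7*14 = 17
E = (dQ/dP)(P/Q) = (-7)(14/17) = -98/17

-98/17


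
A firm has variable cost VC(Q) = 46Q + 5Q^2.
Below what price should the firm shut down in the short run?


AVC(Q) = VC(Q)/Q = 46 + 5Q
AVC is increasing in Q, so minimum AVC is at Q -> 0+.
Min AVC = 46
The firm should shut down if P < 46.

46


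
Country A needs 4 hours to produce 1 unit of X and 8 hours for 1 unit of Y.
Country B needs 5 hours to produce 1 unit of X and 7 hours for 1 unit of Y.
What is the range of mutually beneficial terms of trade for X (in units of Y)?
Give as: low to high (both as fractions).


Opportunity cost of X for Country A = hours_X / hours_Y = 4/8 = 1/2 units of Y
Opportunity cost of X for Country B = hours_X / hours_Y = 5/7 = 5/7 units of Y
Terms of trade must be between the two opportunity costs.
Range: 1/2 to 5/7

1/2 to 5/7


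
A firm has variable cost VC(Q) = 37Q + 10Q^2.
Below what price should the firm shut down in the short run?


AVC(Q) = VC(Q)/Q = 37 + 10Q
AVC is increasing in Q, so minimum AVC is at Q -> 0+.
Min AVC = 37
The firm should shut down if P < 37.

37


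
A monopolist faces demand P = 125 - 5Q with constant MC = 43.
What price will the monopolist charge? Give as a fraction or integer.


MR = 125 - 10Q
Set MR = MC: 125 - 10Q = 43
Q* = 41/5
Substitute into demand:
P* = 125 - 5*41/5 = 84

84


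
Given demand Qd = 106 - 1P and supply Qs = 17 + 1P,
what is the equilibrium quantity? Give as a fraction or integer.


First find equilibrium price:
106 - 1P = 17 + 1P
P* = 89/2 = 89/2
Then substitute into demand:
Q* = 106 - 1 * 89/2 = 123/2

123/2


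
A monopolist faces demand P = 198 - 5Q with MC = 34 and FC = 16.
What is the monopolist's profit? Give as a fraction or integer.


MR = MC: 198 - 10Q = 34
Q* = 82/5
P* = 198 - 5*82/5 = 116
Profit = (P* - MC)*Q* - FC
= (116 - 34)*82/5 - 16
= 82*82/5 - 16
= 6724/5 - 16 = 6644/5

6644/5


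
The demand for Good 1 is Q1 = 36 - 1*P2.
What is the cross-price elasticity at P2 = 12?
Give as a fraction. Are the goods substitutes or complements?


dQ1/dP2 = -1
At P2 = 12: Q1 = 36 - 1*12 = 24
Exy = (dQ1/dP2)(P2/Q1) = -1 * 12 / 24 = -1/2
Since Exy < 0, the goods are complements.

-1/2 (complements)


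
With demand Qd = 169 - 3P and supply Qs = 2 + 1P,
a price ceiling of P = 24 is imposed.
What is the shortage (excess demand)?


At P = 24:
Qd = 169 - 3*24 = 97
Qs = 2 + 1*24 = 26
Shortage = Qd - Qs = 97 - 26 = 71

71


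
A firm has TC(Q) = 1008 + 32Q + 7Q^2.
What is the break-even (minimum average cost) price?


AC(Q) = 1008/Q + 32 + 7Q
To minimize: dAC/dQ = -1008/Q^2 + 7 = 0
Q^2 = 1008/7 = 144
Q* = 12
Min AC = 1008/12 + 32 + 7*12
Min AC = 84 + 32 + 84 = 200

200


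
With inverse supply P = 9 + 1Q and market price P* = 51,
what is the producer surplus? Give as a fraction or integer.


Minimum supply price (at Q=0): P_min = 9
Quantity supplied at P* = 51:
Q* = (51 - 9)/1 = 42
PS = (1/2) * Q* * (P* - P_min)
PS = (1/2) * 42 * (51 - 9)
PS = (1/2) * 42 * 42 = 882

882


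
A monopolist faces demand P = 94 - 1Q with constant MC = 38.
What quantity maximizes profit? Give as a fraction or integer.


TR = P*Q = (94 - 1Q)Q = 94Q - 1Q^2
MR = dTR/dQ = 94 - 2Q
Set MR = MC:
94 - 2Q = 38
56 = 2Q
Q* = 56/2 = 28

28


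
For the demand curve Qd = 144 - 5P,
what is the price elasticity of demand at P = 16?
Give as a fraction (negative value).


dQ/dP = -5
At P = 16: Q = 144 - 5*16 = 64
E = (dQ/dP)(P/Q) = (-5)(16/64) = -5/4

-5/4


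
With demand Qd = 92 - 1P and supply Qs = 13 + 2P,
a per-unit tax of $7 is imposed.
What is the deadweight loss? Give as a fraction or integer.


Pre-tax equilibrium quantity: Q* = 197/3
Post-tax equilibrium quantity: Q_tax = 61
Reduction in quantity: Q* - Q_tax = 14/3
DWL = (1/2) * tax * (Q* - Q_tax)
DWL = (1/2) * 7 * 14/3 = 49/3

49/3


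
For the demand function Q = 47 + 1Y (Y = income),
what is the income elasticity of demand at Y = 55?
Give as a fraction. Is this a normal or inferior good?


dQ/dY = 1
At Y = 55: Q = 47 + 1*55 = 102
Ey = (dQ/dY)(Y/Q) = 1 * 55 / 102 = 55/102
Since Ey > 0, this is a normal good.

55/102 (normal good)


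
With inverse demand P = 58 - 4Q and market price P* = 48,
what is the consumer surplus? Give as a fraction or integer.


Maximum willingness to pay (at Q=0): P_max = 58
Quantity demanded at P* = 48:
Q* = (58 - 48)/4 = 5/2
CS = (1/2) * Q* * (P_max - P*)
CS = (1/2) * 5/2 * (58 - 48)
CS = (1/2) * 5/2 * 10 = 25/2

25/2


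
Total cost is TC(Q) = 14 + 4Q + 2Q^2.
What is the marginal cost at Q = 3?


MC = dTC/dQ = 4 + 2*2*Q
At Q = 3:
MC = 4 + 4*3
MC = 4 + 12 = 16

16


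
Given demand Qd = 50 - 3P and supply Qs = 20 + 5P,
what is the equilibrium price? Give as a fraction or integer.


At equilibrium, Qd = Qs.
50 - 3P = 20 + 5P
50 - 20 = 3P + 5P
30 = 8P
P* = 30/8 = 15/4

15/4


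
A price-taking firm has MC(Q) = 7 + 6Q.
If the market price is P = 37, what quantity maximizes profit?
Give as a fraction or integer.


In perfect competition, profit is maximized where P = MC.
37 = 7 + 6Q
30 = 6Q
Q* = 30/6 = 5

5


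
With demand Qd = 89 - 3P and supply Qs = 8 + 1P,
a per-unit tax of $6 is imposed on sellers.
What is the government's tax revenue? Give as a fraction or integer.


With tax on sellers, new supply: Qs' = 8 + 1(P - 6)
= 2 + 1P
New equilibrium quantity:
Q_new = 95/4
Tax revenue = tax * Q_new = 6 * 95/4 = 285/2

285/2


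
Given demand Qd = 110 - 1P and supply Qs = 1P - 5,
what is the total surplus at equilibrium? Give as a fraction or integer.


Find equilibrium: 110 - 1P = 1P - 5
110 + 5 = 2P
P* = 115/2 = 115/2
Q* = 1*115/2 - 5 = 105/2
Inverse demand: P = 110 - Q/1, so P_max = 110
Inverse supply: P = 5 + Q/1, so P_min = 5
CS = (1/2) * 105/2 * (110 - 115/2) = 11025/8
PS = (1/2) * 105/2 * (115/2 - 5) = 11025/8
TS = CS + PS = 11025/8 + 11025/8 = 11025/4

11025/4


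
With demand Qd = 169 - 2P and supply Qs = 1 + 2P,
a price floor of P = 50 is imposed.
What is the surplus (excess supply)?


At P = 50:
Qd = 169 - 2*50 = 69
Qs = 1 + 2*50 = 101
Surplus = Qs - Qd = 101 - 69 = 32

32


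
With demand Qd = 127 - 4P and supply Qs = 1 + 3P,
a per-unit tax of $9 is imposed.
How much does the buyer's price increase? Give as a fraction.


With a per-unit tax, the buyer's price increase depends on relative slopes.
Supply slope: d = 3, Demand slope: b = 4
Buyer's price increase = d * tax / (b + d)
= 3 * 9 / (4 + 3)
= 27 / 7 = 27/7

27/7


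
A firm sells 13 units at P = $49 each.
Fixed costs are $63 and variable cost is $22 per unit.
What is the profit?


Total Revenue = P * Q = 49 * 13 = $637
Total Cost = FC + VC*Q = 63 + 22*13 = $349
Profit = TR - TC = 637 - 349 = $288

$288


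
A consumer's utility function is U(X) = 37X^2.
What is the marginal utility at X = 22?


MU = dU/dX = 37*2*X^(2-1)
MU = 74*X^1
At X = 22:
MU = 74 * 22^1
MU = 74 * 22 = 1628

1628


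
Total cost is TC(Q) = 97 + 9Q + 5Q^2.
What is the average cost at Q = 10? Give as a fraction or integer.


TC(10) = 97 + 9*10 + 5*10^2
TC(10) = 97 + 90 + 500 = 687
AC = TC/Q = 687/10 = 687/10

687/10


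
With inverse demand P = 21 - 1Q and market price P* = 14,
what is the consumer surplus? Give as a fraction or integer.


Maximum willingness to pay (at Q=0): P_max = 21
Quantity demanded at P* = 14:
Q* = (21 - 14)/1 = 7
CS = (1/2) * Q* * (P_max - P*)
CS = (1/2) * 7 * (21 - 14)
CS = (1/2) * 7 * 7 = 49/2

49/2


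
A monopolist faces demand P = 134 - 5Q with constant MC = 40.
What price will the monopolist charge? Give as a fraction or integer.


MR = 134 - 10Q
Set MR = MC: 134 - 10Q = 40
Q* = 47/5
Substitute into demand:
P* = 134 - 5*47/5 = 87

87


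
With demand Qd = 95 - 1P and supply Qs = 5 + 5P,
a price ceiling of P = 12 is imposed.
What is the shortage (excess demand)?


At P = 12:
Qd = 95 - 1*12 = 83
Qs = 5 + 5*12 = 65
Shortage = Qd - Qs = 83 - 65 = 18

18


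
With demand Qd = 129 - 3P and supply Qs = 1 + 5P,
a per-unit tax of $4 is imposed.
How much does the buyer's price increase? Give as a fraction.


With a per-unit tax, the buyer's price increase depends on relative slopes.
Supply slope: d = 5, Demand slope: b = 3
Buyer's price increase = d * tax / (b + d)
= 5 * 4 / (3 + 5)
= 20 / 8 = 5/2

5/2


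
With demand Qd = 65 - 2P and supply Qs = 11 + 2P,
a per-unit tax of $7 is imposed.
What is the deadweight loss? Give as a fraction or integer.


Pre-tax equilibrium quantity: Q* = 38
Post-tax equilibrium quantity: Q_tax = 31
Reduction in quantity: Q* - Q_tax = 7
DWL = (1/2) * tax * (Q* - Q_tax)
DWL = (1/2) * 7 * 7 = 49/2

49/2


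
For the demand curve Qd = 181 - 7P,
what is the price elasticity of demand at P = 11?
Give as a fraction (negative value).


dQ/dP = -7
At P = 11: Q = 181 - 7*11 = 104
E = (dQ/dP)(P/Q) = (-7)(11/104) = -77/104

-77/104


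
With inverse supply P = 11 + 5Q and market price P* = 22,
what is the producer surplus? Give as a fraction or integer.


Minimum supply price (at Q=0): P_min = 11
Quantity supplied at P* = 22:
Q* = (22 - 11)/5 = 11/5
PS = (1/2) * Q* * (P* - P_min)
PS = (1/2) * 11/5 * (22 - 11)
PS = (1/2) * 11/5 * 11 = 121/10

121/10


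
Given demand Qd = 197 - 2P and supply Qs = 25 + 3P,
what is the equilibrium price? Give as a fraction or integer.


At equilibrium, Qd = Qs.
197 - 2P = 25 + 3P
197 - 25 = 2P + 3P
172 = 5P
P* = 172/5 = 172/5

172/5


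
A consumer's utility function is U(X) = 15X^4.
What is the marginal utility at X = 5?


MU = dU/dX = 15*4*X^(4-1)
MU = 60*X^3
At X = 5:
MU = 60 * 5^3
MU = 60 * 125 = 7500

7500


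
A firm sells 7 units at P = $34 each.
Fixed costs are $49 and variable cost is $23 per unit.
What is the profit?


Total Revenue = P * Q = 34 * 7 = $238
Total Cost = FC + VC*Q = 49 + 23*7 = $210
Profit = TR - TC = 238 - 210 = $28

$28


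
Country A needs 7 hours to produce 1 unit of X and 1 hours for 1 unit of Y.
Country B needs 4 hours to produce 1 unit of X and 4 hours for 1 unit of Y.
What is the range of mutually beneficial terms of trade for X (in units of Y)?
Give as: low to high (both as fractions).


Opportunity cost of X for Country A = hours_X / hours_Y = 7/1 = 7 units of Y
Opportunity cost of X for Country B = hours_X / hours_Y = 4/4 = 1 units of Y
Terms of trade must be between the two opportunity costs.
Range: 1 to 7

1 to 7


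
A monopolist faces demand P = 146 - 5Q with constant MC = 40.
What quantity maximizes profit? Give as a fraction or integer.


TR = P*Q = (146 - 5Q)Q = 146Q - 5Q^2
MR = dTR/dQ = 146 - 10Q
Set MR = MC:
146 - 10Q = 40
106 = 10Q
Q* = 106/10 = 53/5

53/5


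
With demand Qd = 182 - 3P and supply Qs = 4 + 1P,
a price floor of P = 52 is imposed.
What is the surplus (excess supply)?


At P = 52:
Qd = 182 - 3*52 = 26
Qs = 4 + 1*52 = 56
Surplus = Qs - Qd = 56 - 26 = 30

30


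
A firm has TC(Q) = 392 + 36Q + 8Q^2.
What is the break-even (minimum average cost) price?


AC(Q) = 392/Q + 36 + 8Q
To minimize: dAC/dQ = -392/Q^2 + 8 = 0
Q^2 = 392/8 = 49
Q* = 7
Min AC = 392/7 + 36 + 8*7
Min AC = 56 + 36 + 56 = 148

148


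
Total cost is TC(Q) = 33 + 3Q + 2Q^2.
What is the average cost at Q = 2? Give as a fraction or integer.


TC(2) = 33 + 3*2 + 2*2^2
TC(2) = 33 + 6 + 8 = 47
AC = TC/Q = 47/2 = 47/2

47/2


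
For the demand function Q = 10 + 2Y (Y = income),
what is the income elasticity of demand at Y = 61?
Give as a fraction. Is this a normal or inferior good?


dQ/dY = 2
At Y = 61: Q = 10 + 2*61 = 132
Ey = (dQ/dY)(Y/Q) = 2 * 61 / 132 = 61/66
Since Ey > 0, this is a normal good.

61/66 (normal good)


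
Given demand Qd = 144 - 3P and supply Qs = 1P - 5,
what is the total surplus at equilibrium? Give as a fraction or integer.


Find equilibrium: 144 - 3P = 1P - 5
144 + 5 = 4P
P* = 149/4 = 149/4
Q* = 1*149/4 - 5 = 129/4
Inverse demand: P = 48 - Q/3, so P_max = 48
Inverse supply: P = 5 + Q/1, so P_min = 5
CS = (1/2) * 129/4 * (48 - 149/4) = 5547/32
PS = (1/2) * 129/4 * (149/4 - 5) = 16641/32
TS = CS + PS = 5547/32 + 16641/32 = 5547/8

5547/8


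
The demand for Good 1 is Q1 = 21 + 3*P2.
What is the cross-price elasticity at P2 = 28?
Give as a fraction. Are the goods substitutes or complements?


dQ1/dP2 = 3
At P2 = 28: Q1 = 21 + 3*28 = 105
Exy = (dQ1/dP2)(P2/Q1) = 3 * 28 / 105 = 4/5
Since Exy > 0, the goods are substitutes.

4/5 (substitutes)


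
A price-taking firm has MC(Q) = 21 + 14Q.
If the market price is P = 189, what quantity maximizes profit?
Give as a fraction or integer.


In perfect competition, profit is maximized where P = MC.
189 = 21 + 14Q
168 = 14Q
Q* = 168/14 = 12

12


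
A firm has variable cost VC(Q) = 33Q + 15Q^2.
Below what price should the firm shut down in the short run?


AVC(Q) = VC(Q)/Q = 33 + 15Q
AVC is increasing in Q, so minimum AVC is at Q -> 0+.
Min AVC = 33
The firm should shut down if P < 33.

33


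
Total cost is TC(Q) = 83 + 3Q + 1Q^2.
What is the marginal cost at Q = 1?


MC = dTC/dQ = 3 + 2*1*Q
At Q = 1:
MC = 3 + 2*1
MC = 3 + 2 = 5

5


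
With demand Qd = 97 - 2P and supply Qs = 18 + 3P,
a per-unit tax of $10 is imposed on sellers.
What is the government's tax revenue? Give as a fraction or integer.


With tax on sellers, new supply: Qs' = 18 + 3(P - 10)
= 3P - 12
New equilibrium quantity:
Q_new = 267/5
Tax revenue = tax * Q_new = 10 * 267/5 = 534

534


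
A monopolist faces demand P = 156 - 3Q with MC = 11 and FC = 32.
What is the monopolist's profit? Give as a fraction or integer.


MR = MC: 156 - 6Q = 11
Q* = 145/6
P* = 156 - 3*145/6 = 167/2
Profit = (P* - MC)*Q* - FC
= (167/2 - 11)*145/6 - 32
= 145/2*145/6 - 32
= 21025/12 - 32 = 20641/12

20641/12


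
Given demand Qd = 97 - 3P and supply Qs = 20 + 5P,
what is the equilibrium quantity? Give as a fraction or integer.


First find equilibrium price:
97 - 3P = 20 + 5P
P* = 77/8 = 77/8
Then substitute into demand:
Q* = 97 - 3 * 77/8 = 545/8

545/8


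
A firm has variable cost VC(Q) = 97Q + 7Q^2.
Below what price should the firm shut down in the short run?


AVC(Q) = VC(Q)/Q = 97 + 7Q
AVC is increasing in Q, so minimum AVC is at Q -> 0+.
Min AVC = 97
The firm should shut down if P < 97.

97


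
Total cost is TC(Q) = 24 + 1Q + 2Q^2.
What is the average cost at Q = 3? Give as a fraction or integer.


TC(3) = 24 + 1*3 + 2*3^2
TC(3) = 24 + 3 + 18 = 45
AC = TC/Q = 45/3 = 15

15


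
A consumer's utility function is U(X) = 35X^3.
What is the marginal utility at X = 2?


MU = dU/dX = 35*3*X^(3-1)
MU = 105*X^2
At X = 2:
MU = 105 * 2^2
MU = 105 * 4 = 420

420


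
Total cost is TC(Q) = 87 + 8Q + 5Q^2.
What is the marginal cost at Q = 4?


MC = dTC/dQ = 8 + 2*5*Q
At Q = 4:
MC = 8 + 10*4
MC = 8 + 40 = 48

48


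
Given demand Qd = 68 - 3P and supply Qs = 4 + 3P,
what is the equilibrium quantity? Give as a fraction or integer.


First find equilibrium price:
68 - 3P = 4 + 3P
P* = 64/6 = 32/3
Then substitute into demand:
Q* = 68 - 3 * 32/3 = 36

36


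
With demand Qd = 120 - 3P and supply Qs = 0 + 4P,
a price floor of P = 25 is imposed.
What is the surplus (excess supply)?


At P = 25:
Qd = 120 - 3*25 = 45
Qs = 0 + 4*25 = 100
Surplus = Qs - Qd = 100 - 45 = 55

55


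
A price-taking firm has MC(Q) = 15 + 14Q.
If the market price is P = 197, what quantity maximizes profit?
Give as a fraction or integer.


In perfect competition, profit is maximized where P = MC.
197 = 15 + 14Q
182 = 14Q
Q* = 182/14 = 13

13


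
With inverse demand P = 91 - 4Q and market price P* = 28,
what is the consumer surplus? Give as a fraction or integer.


Maximum willingness to pay (at Q=0): P_max = 91
Quantity demanded at P* = 28:
Q* = (91 - 28)/4 = 63/4
CS = (1/2) * Q* * (P_max - P*)
CS = (1/2) * 63/4 * (91 - 28)
CS = (1/2) * 63/4 * 63 = 3969/8

3969/8
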